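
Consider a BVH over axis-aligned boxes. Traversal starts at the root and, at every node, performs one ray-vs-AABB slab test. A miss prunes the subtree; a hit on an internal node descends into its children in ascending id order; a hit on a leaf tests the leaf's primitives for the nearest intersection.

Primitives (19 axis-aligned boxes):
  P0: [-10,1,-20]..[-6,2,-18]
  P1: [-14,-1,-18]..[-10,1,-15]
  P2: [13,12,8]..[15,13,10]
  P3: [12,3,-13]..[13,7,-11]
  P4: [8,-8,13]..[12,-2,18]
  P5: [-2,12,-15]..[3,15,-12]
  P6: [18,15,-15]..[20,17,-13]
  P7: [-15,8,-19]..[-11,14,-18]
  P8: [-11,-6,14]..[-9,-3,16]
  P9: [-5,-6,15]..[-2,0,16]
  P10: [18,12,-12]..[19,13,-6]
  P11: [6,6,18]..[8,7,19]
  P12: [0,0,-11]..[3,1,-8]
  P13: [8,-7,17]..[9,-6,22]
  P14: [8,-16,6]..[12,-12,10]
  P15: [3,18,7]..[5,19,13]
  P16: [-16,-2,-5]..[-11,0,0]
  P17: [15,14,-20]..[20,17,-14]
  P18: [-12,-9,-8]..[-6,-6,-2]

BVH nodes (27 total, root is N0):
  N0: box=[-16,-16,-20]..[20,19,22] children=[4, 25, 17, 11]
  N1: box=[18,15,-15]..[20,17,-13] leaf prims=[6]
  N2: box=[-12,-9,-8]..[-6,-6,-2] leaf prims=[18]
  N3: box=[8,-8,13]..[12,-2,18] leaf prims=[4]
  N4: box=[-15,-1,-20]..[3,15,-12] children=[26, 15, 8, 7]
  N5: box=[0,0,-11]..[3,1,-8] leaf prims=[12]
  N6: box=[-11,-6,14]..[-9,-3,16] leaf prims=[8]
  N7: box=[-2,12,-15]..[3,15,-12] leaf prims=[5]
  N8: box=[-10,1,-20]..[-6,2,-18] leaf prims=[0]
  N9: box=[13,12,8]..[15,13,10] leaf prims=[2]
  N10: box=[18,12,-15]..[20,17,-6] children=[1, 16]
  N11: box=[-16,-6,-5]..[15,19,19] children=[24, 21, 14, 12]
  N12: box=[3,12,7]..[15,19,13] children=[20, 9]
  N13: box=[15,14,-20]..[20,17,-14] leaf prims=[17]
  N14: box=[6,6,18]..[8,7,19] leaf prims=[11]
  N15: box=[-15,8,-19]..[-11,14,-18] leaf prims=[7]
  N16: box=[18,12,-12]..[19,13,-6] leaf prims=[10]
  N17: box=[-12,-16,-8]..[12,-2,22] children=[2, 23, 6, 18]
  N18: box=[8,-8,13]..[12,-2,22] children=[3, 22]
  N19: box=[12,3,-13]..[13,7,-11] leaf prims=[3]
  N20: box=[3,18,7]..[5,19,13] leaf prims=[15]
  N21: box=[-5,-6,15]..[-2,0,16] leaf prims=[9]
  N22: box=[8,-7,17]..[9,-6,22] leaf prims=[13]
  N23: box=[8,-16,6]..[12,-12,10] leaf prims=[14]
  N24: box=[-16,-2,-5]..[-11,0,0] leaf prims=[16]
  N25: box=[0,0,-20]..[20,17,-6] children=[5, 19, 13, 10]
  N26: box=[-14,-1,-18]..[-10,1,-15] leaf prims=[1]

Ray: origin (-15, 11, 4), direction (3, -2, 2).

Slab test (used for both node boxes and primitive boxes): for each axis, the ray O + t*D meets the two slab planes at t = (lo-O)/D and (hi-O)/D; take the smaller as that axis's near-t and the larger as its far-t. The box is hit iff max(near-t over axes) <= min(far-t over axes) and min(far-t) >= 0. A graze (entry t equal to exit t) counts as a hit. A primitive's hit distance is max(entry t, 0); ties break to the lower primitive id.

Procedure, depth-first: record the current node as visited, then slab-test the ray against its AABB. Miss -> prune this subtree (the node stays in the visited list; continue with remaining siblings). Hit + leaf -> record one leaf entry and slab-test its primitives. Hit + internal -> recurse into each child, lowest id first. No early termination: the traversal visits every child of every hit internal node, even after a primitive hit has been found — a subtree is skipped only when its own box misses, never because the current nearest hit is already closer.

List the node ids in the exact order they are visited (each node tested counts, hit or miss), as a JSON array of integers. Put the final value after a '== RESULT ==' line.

Trace the traversal:
N0 x:[-1/3,35/3] y:[-4,27/2] z:[-12,9] -> hit [-1/3,9], descend [4, 11, 17, 25]
  N4 x:[0,6] y:[-2,6] z:[-12,-8] -> miss, prune
  N11 x:[-1/3,10] y:[-4,17/2] z:[-9/2,15/2] -> hit [-1/3,15/2], descend [12, 14, 21, 24]
    N12 x:[6,10] y:[-4,-1/2] z:[3/2,9/2] -> miss, prune
    N14 x:[7,23/3] y:[2,5/2] z:[7,15/2] -> miss, prune
    N21 x:[10/3,13/3] y:[11/2,17/2] z:[11/2,6] -> miss, prune
    N24 x:[-1/3,4/3] y:[11/2,13/2] z:[-9/2,-2] -> miss, prune
  N17 x:[1,9] y:[13/2,27/2] z:[-6,9] -> hit [13/2,9], descend [2, 6, 18, 23]
    N2 x:[1,3] y:[17/2,10] z:[-6,-3] -> miss, prune
    N6 x:[4/3,2] y:[7,17/2] z:[5,6] -> miss, prune
    N18 x:[23/3,9] y:[13/2,19/2] z:[9/2,9] -> hit [23/3,9], descend [3, 22]
      N3 x:[23/3,9] y:[13/2,19/2] z:[9/2,7] -> miss, prune
      N22 x:[23/3,8] y:[17/2,9] z:[13/2,9] -> miss, prune
    N23 x:[23/3,9] y:[23/2,27/2] z:[1,3] -> miss, prune
  N25 x:[5,35/3] y:[-3,11/2] z:[-12,-5] -> miss, prune

order=[0, 4, 11, 12, 14, 21, 24, 17, 2, 6, 18, 3, 22, 23, 25]  |boxes|=15  |leaves|=0  hit=miss

== RESULT ==
[0, 4, 11, 12, 14, 21, 24, 17, 2, 6, 18, 3, 22, 23, 25]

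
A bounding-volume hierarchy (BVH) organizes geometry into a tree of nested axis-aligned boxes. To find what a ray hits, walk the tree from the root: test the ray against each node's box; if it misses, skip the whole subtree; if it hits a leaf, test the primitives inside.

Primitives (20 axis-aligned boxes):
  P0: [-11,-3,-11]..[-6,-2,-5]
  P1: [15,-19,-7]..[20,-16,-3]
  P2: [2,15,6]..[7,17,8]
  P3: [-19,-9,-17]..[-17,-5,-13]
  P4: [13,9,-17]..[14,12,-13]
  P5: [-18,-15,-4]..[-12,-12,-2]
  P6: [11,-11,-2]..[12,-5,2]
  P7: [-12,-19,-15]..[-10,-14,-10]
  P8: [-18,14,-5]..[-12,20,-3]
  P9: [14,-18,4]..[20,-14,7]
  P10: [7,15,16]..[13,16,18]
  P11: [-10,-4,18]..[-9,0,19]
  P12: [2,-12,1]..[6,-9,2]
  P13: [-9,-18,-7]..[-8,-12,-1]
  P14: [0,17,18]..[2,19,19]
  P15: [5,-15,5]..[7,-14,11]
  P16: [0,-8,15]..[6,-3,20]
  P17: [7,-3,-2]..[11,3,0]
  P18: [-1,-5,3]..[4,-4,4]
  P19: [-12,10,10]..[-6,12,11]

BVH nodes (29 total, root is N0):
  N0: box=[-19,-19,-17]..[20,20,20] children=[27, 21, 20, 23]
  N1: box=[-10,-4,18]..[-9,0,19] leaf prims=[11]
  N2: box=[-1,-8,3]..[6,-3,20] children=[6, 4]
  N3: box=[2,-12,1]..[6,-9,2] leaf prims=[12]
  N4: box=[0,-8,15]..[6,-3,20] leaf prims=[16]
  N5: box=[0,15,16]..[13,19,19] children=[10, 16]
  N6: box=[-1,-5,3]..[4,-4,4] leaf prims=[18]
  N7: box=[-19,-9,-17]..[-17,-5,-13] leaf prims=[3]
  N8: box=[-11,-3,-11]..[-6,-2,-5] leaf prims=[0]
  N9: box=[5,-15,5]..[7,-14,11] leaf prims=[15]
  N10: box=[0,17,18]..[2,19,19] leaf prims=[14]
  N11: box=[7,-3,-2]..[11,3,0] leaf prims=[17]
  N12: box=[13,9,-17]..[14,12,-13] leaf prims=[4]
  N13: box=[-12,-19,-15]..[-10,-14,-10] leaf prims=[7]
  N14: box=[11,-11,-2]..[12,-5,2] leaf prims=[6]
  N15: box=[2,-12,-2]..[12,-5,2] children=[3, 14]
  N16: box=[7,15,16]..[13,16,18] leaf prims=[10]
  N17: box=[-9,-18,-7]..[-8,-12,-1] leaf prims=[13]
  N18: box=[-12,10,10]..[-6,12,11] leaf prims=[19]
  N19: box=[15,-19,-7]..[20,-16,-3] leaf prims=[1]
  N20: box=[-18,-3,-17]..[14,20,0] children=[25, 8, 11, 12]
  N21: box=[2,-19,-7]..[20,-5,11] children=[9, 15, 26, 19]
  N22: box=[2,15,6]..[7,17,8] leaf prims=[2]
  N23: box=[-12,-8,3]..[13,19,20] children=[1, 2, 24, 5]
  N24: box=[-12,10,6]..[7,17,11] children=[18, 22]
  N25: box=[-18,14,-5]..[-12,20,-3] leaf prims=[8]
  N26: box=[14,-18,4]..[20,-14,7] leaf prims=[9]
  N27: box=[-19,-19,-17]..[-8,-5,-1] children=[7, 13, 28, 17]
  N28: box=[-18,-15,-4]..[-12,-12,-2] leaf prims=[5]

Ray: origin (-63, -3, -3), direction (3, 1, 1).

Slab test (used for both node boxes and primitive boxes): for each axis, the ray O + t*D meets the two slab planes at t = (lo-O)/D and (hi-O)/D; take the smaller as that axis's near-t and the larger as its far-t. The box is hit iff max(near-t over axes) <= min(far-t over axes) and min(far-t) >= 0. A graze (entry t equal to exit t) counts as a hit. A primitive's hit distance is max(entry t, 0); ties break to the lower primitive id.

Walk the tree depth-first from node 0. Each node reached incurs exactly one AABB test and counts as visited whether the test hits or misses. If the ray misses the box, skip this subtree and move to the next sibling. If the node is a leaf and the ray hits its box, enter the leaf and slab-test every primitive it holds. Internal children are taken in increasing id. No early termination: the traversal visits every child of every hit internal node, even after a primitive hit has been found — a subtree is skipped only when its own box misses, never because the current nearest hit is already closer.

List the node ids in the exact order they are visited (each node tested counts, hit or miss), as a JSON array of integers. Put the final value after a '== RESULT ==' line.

Trace the traversal:
N0 x:[44/3,83/3] y:[-16,23] z:[-14,23] -> hit [44/3,23], descend [20, 21, 23, 27]
  N20 x:[15,77/3] y:[0,23] z:[-14,3] -> miss, prune
  N21 x:[65/3,83/3] y:[-16,-2] z:[-4,14] -> miss, prune
  N23 x:[17,76/3] y:[-5,22] z:[6,23] -> hit [17,22], descend [1, 2, 5, 24]
    N1 x:[53/3,18] y:[-1,3] z:[21,22] -> miss, prune
    N2 x:[62/3,23] y:[-5,0] z:[6,23] -> miss, prune
    N5 x:[21,76/3] y:[18,22] z:[19,22] -> hit [21,22], descend [10, 16]
      N10 x:[21,65/3] y:[20,22] z:[21,22] -> hit [21,65/3] leaf, test {P14@t=21}
      N16 x:[70/3,76/3] y:[18,19] z:[19,21] -> miss, prune
    N24 x:[17,70/3] y:[13,20] z:[9,14] -> miss, prune
  N27 x:[44/3,55/3] y:[-16,-2] z:[-14,2] -> miss, prune

order=[0, 20, 21, 23, 1, 2, 5, 10, 16, 24, 27]  |boxes|=11  |leaves|=1  hit=P14

== RESULT ==
[0, 20, 21, 23, 1, 2, 5, 10, 16, 24, 27]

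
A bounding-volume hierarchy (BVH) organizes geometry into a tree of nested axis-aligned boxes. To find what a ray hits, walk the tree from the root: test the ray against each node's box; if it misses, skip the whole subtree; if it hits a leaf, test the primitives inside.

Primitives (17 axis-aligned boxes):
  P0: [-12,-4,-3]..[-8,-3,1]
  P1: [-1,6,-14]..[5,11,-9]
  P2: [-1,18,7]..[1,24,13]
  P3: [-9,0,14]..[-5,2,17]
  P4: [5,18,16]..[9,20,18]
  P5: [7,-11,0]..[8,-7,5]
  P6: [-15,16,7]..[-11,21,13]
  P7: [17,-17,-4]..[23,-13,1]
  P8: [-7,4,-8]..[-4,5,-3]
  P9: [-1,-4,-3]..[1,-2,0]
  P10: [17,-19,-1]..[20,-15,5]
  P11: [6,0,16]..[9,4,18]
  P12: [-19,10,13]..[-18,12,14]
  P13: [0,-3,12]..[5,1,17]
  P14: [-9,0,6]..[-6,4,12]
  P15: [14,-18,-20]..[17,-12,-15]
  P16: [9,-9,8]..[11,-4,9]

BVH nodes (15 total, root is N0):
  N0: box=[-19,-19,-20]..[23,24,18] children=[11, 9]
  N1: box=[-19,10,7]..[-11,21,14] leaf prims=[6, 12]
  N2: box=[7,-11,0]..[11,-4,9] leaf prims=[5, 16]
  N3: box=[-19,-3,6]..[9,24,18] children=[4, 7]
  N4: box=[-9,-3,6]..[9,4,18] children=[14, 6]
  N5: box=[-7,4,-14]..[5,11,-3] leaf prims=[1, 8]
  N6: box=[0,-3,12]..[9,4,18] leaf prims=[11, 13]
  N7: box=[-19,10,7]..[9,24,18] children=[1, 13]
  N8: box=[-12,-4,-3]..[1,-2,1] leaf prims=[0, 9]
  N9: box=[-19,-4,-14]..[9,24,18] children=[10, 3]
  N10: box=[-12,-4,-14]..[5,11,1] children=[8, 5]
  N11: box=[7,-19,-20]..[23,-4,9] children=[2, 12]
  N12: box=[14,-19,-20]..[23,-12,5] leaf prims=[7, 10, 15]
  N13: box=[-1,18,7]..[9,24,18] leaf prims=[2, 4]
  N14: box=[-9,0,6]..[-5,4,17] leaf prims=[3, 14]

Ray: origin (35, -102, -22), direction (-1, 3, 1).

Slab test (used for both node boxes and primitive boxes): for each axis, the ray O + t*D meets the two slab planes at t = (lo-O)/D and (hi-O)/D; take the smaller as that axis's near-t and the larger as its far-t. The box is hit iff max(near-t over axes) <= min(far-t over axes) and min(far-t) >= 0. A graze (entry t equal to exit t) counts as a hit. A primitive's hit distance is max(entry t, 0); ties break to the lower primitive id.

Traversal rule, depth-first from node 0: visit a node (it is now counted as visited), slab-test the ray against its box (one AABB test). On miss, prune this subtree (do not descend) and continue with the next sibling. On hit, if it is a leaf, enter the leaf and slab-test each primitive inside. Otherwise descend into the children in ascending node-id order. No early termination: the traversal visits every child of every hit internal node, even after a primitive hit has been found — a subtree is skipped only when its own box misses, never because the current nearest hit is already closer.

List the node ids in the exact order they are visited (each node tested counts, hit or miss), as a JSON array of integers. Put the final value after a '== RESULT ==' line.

Traverse from the root:
N0 x:[12,54] y:[83/3,42] z:[2,40] -> hit [83/3,40], descend [9, 11]
  N9 x:[26,54] y:[98/3,42] z:[8,40] -> hit [98/3,40], descend [3, 10]
    N3 x:[26,54] y:[33,42] z:[28,40] -> hit [33,40], descend [4, 7]
      N4 x:[26,44] y:[33,106/3] z:[28,40] -> hit [33,106/3], descend [6, 14]
        N6 x:[26,35] y:[33,106/3] z:[34,40] -> hit [34,35] leaf, test {P11(miss), P13@t=34}
        N14 x:[40,44] y:[34,106/3] z:[28,39] -> miss, prune
      N7 x:[26,54] y:[112/3,42] z:[29,40] -> hit [112/3,40], descend [1, 13]
        N1 x:[46,54] y:[112/3,41] z:[29,36] -> miss, prune
        N13 x:[26,36] y:[40,42] z:[29,40] -> miss, prune
    N10 x:[30,47] y:[98/3,113/3] z:[8,23] -> miss, prune
  N11 x:[12,28] y:[83/3,98/3] z:[2,31] -> hit [83/3,28], descend [2, 12]
    N2 x:[24,28] y:[91/3,98/3] z:[22,31] -> miss, prune
    N12 x:[12,21] y:[83/3,30] z:[2,27] -> miss, prune

13 AABB tests over nodes [0, 9, 3, 4, 6, 14, 7, 1, 13, 10, 11, 2, 12]; 1 leaf entered; closest P13.

== RESULT ==
[0, 9, 3, 4, 6, 14, 7, 1, 13, 10, 11, 2, 12]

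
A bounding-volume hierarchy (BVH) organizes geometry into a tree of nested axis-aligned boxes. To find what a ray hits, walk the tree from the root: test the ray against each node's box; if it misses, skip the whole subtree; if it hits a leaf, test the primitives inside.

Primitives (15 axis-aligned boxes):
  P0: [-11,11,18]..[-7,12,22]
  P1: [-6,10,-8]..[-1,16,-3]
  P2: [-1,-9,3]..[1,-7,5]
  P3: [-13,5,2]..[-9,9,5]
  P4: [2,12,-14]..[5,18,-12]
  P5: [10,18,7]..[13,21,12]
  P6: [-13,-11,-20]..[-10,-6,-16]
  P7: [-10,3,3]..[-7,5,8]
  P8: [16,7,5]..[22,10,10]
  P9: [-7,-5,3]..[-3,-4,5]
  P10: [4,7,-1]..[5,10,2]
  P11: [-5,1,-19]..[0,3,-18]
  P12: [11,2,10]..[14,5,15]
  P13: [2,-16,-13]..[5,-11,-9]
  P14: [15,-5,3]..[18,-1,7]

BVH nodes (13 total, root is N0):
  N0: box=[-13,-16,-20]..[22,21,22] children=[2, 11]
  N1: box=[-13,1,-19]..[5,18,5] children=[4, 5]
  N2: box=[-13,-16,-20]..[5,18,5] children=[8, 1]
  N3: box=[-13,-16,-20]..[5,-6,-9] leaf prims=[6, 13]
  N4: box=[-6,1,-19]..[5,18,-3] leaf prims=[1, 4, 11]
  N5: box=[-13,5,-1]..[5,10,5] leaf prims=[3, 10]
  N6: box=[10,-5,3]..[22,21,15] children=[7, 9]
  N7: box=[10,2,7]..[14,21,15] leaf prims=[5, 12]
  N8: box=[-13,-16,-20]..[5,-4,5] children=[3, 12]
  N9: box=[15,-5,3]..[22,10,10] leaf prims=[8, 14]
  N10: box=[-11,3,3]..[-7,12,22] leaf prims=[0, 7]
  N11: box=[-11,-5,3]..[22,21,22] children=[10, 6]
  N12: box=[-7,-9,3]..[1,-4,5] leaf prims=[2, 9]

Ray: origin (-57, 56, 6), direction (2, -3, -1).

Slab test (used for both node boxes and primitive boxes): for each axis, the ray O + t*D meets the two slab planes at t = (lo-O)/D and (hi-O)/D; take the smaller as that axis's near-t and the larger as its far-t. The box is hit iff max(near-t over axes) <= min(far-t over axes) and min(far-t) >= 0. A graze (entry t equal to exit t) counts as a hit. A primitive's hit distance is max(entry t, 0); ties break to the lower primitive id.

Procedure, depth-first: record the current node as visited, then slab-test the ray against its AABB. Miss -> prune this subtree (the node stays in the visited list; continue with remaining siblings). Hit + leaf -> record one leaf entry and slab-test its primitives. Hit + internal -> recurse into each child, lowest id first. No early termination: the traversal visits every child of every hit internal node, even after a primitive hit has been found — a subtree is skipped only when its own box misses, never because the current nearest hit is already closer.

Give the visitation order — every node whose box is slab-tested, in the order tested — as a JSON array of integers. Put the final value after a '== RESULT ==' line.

Trace the traversal:
N0 x:[22,79/2] y:[35/3,24] z:[-16,26] -> hit [22,24], descend [2, 11]
  N2 x:[22,31] y:[38/3,24] z:[1,26] -> hit [22,24], descend [1, 8]
    N1 x:[22,31] y:[38/3,55/3] z:[1,25] -> miss, prune
    N8 x:[22,31] y:[20,24] z:[1,26] -> hit [22,24], descend [3, 12]
      N3 x:[22,31] y:[62/3,24] z:[15,26] -> hit [22,24] leaf, test {P6@t=22, P13(miss)}
      N12 x:[25,29] y:[20,65/3] z:[1,3] -> miss, prune
  N11 x:[23,79/2] y:[35/3,61/3] z:[-16,3] -> miss, prune

order=[0, 2, 1, 8, 3, 12, 11]  |boxes|=7  |leaves|=1  hit=P6

== RESULT ==
[0, 2, 1, 8, 3, 12, 11]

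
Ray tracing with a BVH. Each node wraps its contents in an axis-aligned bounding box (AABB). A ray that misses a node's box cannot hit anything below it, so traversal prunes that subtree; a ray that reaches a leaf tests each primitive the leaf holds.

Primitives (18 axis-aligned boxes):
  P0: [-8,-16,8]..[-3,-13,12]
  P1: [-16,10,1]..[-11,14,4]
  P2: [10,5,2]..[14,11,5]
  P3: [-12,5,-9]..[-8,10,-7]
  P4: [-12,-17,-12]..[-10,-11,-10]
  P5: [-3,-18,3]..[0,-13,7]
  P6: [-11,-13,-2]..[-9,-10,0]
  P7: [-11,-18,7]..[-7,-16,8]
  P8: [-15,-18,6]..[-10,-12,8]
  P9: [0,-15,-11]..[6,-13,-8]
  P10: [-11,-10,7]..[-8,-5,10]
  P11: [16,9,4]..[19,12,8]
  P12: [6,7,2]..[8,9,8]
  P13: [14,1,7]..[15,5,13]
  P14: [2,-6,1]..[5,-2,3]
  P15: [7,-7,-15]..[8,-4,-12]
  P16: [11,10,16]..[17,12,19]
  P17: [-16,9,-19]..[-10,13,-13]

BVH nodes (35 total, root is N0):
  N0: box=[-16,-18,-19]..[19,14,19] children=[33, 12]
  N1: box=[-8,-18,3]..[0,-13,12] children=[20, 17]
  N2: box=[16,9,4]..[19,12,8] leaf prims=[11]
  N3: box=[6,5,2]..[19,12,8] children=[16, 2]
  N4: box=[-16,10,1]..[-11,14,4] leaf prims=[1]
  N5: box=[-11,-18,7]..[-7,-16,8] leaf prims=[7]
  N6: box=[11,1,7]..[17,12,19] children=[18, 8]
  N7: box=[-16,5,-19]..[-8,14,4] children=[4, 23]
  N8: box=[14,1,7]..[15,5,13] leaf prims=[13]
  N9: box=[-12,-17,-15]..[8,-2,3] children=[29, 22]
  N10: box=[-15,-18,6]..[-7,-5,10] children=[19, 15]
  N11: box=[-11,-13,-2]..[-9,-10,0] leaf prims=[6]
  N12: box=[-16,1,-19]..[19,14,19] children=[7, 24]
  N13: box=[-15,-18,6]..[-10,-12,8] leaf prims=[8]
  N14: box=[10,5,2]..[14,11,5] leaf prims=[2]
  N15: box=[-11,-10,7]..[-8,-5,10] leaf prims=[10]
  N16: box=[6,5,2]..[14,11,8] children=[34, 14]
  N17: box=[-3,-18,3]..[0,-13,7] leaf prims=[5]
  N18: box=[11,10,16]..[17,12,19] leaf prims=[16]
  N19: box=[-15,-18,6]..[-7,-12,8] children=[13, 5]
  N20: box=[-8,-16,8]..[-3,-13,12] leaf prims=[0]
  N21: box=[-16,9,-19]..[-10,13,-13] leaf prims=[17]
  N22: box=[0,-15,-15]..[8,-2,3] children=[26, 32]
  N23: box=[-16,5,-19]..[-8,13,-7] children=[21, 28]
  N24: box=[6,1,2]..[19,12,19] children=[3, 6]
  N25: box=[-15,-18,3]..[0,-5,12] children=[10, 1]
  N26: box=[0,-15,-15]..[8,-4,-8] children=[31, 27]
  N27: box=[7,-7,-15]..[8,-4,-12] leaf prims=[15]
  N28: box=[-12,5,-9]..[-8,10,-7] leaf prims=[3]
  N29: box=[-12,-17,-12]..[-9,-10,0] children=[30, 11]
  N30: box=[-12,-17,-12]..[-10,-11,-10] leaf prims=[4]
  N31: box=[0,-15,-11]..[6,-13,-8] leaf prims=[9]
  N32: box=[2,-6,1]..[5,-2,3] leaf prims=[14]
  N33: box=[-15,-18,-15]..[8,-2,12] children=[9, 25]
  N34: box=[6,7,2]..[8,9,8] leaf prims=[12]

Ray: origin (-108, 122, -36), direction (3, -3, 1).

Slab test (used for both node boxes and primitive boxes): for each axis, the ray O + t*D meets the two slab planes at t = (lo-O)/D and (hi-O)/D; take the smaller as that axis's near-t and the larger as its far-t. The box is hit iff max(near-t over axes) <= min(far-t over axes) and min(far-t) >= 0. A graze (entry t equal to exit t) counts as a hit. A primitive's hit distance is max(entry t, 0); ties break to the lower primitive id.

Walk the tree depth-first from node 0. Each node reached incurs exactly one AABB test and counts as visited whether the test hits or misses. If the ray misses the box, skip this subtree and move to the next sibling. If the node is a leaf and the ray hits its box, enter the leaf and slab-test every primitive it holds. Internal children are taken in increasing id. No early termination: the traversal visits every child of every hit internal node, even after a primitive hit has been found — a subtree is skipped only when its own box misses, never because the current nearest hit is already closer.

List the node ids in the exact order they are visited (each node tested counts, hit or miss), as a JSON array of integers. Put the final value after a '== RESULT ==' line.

Walk:
N0 x:[92/3,127/3] y:[36,140/3] z:[17,55] -> hit [36,127/3], descend [12, 33]
  N12 x:[92/3,127/3] y:[36,121/3] z:[17,55] -> hit [36,121/3], descend [7, 24]
    N7 x:[92/3,100/3] y:[36,39] z:[17,40] -> miss, prune
    N24 x:[38,127/3] y:[110/3,121/3] z:[38,55] -> hit [38,121/3], descend [3, 6]
      N3 x:[38,127/3] y:[110/3,39] z:[38,44] -> hit [38,39], descend [2, 16]
        N2 x:[124/3,127/3] y:[110/3,113/3] z:[40,44] -> miss, prune
        N16 x:[38,122/3] y:[37,39] z:[38,44] -> hit [38,39], descend [14, 34]
          N14 x:[118/3,122/3] y:[37,39] z:[38,41] -> miss, prune
          N34 x:[38,116/3] y:[113/3,115/3] z:[38,44] -> hit [38,115/3] leaf, test {P12@t=38}
      N6 x:[119/3,125/3] y:[110/3,121/3] z:[43,55] -> miss, prune
  N33 x:[31,116/3] y:[124/3,140/3] z:[21,48] -> miss, prune

Visited [0, 12, 7, 24, 3, 2, 16, 14, 34, 6, 33]. Tests: 11 box, 1 leaf. Nearest: P12.

== RESULT ==
[0, 12, 7, 24, 3, 2, 16, 14, 34, 6, 33]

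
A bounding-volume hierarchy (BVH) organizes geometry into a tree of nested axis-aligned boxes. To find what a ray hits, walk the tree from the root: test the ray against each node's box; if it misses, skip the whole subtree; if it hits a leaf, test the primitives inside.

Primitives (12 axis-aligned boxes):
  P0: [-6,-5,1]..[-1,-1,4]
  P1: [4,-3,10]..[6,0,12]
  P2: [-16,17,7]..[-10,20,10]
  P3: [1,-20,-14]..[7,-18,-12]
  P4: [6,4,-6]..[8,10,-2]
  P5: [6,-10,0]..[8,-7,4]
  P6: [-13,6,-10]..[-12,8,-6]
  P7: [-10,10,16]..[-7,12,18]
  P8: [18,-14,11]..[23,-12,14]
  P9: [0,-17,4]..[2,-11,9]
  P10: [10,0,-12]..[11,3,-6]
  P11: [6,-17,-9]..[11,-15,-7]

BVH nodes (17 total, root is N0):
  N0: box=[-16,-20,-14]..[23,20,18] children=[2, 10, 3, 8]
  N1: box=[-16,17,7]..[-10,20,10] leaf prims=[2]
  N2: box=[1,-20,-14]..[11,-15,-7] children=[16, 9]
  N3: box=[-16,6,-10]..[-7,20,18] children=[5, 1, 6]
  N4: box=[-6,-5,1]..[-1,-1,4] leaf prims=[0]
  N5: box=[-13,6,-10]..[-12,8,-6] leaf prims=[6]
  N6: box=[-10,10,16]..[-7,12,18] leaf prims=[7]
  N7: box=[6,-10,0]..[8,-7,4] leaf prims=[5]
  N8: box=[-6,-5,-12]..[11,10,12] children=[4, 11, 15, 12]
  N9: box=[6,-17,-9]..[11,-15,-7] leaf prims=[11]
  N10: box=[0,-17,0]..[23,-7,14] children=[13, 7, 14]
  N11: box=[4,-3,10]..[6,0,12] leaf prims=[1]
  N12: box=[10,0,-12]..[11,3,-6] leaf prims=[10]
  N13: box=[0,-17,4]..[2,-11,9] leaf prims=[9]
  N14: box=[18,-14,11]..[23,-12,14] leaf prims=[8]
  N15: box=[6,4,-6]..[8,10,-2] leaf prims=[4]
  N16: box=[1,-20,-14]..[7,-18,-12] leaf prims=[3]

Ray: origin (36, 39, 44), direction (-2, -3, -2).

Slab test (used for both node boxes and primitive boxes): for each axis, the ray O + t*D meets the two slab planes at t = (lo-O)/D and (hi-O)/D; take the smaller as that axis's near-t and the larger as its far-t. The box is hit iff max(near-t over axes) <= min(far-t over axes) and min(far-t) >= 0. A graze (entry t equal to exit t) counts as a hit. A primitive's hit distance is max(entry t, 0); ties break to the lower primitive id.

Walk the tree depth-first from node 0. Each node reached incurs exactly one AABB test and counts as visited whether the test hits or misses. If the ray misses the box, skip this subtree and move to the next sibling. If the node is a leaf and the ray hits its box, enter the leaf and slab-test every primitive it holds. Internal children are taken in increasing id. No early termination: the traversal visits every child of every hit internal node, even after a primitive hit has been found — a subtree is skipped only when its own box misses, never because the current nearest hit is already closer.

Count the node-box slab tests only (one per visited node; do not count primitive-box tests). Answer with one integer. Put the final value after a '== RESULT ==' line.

Trace the traversal:
N0 x:[13/2,26] y:[19/3,59/3] z:[13,29] -> hit [13,59/3], descend [2, 3, 8, 10]
  N2 x:[25/2,35/2] y:[18,59/3] z:[51/2,29] -> miss, prune
  N3 x:[43/2,26] y:[19/3,11] z:[13,27] -> miss, prune
  N8 x:[25/2,21] y:[29/3,44/3] z:[16,28] -> miss, prune
  N10 x:[13/2,18] y:[46/3,56/3] z:[15,22] -> hit [46/3,18], descend [7, 13, 14]
    N7 x:[14,15] y:[46/3,49/3] z:[20,22] -> miss, prune
    N13 x:[17,18] y:[50/3,56/3] z:[35/2,20] -> hit [35/2,18] leaf, test {P9@t=35/2}
    N14 x:[13/2,9] y:[17,53/3] z:[15,33/2] -> miss, prune

Visited [0, 2, 3, 8, 10, 7, 13, 14]. Tests: 8 box, 1 leaf. Nearest: P9.

== RESULT ==
8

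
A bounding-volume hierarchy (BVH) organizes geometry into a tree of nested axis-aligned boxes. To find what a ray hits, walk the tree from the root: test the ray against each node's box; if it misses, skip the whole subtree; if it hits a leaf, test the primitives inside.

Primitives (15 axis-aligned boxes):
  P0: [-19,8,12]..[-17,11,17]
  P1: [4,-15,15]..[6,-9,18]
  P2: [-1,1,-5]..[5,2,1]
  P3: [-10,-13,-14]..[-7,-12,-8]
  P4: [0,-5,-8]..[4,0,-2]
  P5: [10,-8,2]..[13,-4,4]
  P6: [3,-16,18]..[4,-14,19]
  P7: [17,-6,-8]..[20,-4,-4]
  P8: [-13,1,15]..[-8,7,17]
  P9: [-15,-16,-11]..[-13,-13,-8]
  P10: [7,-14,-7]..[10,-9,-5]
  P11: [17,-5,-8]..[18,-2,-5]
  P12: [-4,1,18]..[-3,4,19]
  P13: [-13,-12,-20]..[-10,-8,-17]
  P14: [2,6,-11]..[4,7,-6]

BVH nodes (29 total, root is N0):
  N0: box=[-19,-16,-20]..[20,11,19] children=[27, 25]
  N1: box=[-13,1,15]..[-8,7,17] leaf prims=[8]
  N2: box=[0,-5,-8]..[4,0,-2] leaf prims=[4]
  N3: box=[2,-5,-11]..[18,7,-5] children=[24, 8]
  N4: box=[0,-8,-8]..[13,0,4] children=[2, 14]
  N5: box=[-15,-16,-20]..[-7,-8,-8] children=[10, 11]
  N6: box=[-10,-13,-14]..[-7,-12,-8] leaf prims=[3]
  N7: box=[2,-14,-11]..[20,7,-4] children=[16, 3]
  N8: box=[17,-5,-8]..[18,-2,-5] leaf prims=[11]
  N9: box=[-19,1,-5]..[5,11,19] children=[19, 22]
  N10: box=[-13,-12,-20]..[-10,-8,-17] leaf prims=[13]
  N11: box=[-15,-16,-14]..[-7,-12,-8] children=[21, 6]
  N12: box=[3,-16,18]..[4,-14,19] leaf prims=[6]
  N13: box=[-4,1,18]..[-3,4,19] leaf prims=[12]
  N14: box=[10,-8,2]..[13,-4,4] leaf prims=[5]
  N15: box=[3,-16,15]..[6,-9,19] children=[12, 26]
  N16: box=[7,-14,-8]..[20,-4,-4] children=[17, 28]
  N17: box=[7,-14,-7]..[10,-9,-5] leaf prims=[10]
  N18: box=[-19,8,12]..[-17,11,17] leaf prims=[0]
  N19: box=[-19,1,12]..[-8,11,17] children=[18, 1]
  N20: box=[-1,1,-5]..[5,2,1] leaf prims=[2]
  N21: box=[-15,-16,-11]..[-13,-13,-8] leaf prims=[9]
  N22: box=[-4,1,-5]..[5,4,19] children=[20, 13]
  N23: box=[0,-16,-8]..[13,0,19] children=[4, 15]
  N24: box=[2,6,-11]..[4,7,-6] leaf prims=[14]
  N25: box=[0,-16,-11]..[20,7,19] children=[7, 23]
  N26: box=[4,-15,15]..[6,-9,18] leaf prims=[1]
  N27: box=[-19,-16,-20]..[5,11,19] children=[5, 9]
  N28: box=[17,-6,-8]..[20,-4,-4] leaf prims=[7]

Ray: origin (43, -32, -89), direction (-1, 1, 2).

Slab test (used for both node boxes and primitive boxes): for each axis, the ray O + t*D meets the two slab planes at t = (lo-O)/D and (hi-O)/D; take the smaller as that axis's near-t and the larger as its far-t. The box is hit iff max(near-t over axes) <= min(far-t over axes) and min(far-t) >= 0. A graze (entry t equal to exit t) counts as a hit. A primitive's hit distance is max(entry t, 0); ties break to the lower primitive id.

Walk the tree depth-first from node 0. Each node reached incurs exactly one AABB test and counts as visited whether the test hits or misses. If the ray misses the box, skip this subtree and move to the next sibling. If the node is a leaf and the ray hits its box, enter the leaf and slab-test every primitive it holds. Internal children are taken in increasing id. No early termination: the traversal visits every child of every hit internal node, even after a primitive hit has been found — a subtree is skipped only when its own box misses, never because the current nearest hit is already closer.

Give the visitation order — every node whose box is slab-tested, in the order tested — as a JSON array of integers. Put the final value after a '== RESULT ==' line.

Traverse from the root:
N0 x:[23,62] y:[16,43] z:[69/2,54] -> hit [69/2,43], descend [25, 27]
  N25 x:[23,43] y:[16,39] z:[39,54] -> hit [39,39], descend [7, 23]
    N7 x:[23,41] y:[18,39] z:[39,85/2] -> hit [39,39], descend [3, 16]
      N3 x:[25,41] y:[27,39] z:[39,42] -> hit [39,39], descend [8, 24]
        N8 x:[25,26] y:[27,30] z:[81/2,42] -> miss, prune
        N24 x:[39,41] y:[38,39] z:[39,83/2] -> hit [39,39] leaf, test {P14@t=39}
      N16 x:[23,36] y:[18,28] z:[81/2,85/2] -> miss, prune
    N23 x:[30,43] y:[16,32] z:[81/2,54] -> miss, prune
  N27 x:[38,62] y:[16,43] z:[69/2,54] -> hit [38,43], descend [5, 9]
    N5 x:[50,58] y:[16,24] z:[69/2,81/2] -> miss, prune
    N9 x:[38,62] y:[33,43] z:[42,54] -> hit [42,43], descend [19, 22]
      N19 x:[51,62] y:[33,43] z:[101/2,53] -> miss, prune
      N22 x:[38,47] y:[33,36] z:[42,54] -> miss, prune

order=[0, 25, 7, 3, 8, 24, 16, 23, 27, 5, 9, 19, 22]  |boxes|=13  |leaves|=1  hit=P14

== RESULT ==
[0, 25, 7, 3, 8, 24, 16, 23, 27, 5, 9, 19, 22]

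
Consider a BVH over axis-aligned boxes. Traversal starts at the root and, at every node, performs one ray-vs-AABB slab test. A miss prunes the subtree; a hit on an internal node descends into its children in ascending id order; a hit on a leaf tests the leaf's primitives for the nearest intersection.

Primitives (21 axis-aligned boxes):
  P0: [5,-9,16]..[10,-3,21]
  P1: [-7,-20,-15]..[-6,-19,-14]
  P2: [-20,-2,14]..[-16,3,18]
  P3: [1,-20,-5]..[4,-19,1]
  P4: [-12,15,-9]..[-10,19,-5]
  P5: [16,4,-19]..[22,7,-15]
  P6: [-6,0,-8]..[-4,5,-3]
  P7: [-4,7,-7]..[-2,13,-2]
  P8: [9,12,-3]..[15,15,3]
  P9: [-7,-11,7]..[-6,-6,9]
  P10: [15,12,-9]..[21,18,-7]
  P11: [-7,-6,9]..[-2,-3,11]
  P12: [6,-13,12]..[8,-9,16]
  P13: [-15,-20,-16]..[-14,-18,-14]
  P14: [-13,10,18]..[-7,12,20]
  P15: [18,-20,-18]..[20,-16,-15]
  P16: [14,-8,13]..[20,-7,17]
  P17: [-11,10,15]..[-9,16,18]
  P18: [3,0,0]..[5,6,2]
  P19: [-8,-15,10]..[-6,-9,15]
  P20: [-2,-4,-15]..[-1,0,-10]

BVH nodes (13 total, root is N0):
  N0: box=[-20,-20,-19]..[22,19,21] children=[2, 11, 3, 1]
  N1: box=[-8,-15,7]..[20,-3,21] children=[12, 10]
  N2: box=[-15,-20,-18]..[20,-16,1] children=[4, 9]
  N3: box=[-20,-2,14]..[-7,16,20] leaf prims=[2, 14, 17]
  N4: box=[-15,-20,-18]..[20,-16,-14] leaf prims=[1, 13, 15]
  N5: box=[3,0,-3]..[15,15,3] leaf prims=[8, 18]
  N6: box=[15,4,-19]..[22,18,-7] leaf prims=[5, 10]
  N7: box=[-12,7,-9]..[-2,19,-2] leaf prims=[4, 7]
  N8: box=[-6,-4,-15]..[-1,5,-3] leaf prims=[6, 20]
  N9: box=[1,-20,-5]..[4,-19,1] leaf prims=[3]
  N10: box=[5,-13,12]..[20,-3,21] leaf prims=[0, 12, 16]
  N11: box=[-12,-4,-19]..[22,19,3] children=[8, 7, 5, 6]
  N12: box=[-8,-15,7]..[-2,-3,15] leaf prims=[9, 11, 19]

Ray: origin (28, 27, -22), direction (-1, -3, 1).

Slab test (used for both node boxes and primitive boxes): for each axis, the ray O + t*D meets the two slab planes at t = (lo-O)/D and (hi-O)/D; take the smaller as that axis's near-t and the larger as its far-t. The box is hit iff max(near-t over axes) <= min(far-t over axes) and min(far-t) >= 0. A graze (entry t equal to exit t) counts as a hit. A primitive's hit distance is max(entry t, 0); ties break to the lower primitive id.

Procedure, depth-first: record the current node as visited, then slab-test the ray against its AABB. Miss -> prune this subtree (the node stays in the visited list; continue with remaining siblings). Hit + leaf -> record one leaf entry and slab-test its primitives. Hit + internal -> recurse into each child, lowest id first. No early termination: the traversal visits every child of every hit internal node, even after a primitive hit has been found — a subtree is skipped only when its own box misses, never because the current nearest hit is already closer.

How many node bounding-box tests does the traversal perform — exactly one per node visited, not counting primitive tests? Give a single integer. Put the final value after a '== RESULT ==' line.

Trace the traversal:
N0 x:[6,48] y:[8/3,47/3] z:[3,43] -> hit [6,47/3], descend [1, 2, 3, 11]
  N1 x:[8,36] y:[10,14] z:[29,43] -> miss, prune
  N2 x:[8,43] y:[43/3,47/3] z:[4,23] -> hit [43/3,47/3], descend [4, 9]
    N4 x:[8,43] y:[43/3,47/3] z:[4,8] -> miss, prune
    N9 x:[24,27] y:[46/3,47/3] z:[17,23] -> miss, prune
  N3 x:[35,48] y:[11/3,29/3] z:[36,42] -> miss, prune
  N11 x:[6,40] y:[8/3,31/3] z:[3,25] -> hit [6,31/3], descend [5, 6, 7, 8]
    N5 x:[13,25] y:[4,9] z:[19,25] -> miss, prune
    N6 x:[6,13] y:[3,23/3] z:[3,15] -> hit [6,23/3] leaf, test {P5@t=20/3, P10(miss)}
    N7 x:[30,40] y:[8/3,20/3] z:[13,20] -> miss, prune
    N8 x:[29,34] y:[22/3,31/3] z:[7,19] -> miss, prune

Visited [0, 1, 2, 4, 9, 3, 11, 5, 6, 7, 8]. Tests: 11 box, 1 leaf. Nearest: P5.

== RESULT ==
11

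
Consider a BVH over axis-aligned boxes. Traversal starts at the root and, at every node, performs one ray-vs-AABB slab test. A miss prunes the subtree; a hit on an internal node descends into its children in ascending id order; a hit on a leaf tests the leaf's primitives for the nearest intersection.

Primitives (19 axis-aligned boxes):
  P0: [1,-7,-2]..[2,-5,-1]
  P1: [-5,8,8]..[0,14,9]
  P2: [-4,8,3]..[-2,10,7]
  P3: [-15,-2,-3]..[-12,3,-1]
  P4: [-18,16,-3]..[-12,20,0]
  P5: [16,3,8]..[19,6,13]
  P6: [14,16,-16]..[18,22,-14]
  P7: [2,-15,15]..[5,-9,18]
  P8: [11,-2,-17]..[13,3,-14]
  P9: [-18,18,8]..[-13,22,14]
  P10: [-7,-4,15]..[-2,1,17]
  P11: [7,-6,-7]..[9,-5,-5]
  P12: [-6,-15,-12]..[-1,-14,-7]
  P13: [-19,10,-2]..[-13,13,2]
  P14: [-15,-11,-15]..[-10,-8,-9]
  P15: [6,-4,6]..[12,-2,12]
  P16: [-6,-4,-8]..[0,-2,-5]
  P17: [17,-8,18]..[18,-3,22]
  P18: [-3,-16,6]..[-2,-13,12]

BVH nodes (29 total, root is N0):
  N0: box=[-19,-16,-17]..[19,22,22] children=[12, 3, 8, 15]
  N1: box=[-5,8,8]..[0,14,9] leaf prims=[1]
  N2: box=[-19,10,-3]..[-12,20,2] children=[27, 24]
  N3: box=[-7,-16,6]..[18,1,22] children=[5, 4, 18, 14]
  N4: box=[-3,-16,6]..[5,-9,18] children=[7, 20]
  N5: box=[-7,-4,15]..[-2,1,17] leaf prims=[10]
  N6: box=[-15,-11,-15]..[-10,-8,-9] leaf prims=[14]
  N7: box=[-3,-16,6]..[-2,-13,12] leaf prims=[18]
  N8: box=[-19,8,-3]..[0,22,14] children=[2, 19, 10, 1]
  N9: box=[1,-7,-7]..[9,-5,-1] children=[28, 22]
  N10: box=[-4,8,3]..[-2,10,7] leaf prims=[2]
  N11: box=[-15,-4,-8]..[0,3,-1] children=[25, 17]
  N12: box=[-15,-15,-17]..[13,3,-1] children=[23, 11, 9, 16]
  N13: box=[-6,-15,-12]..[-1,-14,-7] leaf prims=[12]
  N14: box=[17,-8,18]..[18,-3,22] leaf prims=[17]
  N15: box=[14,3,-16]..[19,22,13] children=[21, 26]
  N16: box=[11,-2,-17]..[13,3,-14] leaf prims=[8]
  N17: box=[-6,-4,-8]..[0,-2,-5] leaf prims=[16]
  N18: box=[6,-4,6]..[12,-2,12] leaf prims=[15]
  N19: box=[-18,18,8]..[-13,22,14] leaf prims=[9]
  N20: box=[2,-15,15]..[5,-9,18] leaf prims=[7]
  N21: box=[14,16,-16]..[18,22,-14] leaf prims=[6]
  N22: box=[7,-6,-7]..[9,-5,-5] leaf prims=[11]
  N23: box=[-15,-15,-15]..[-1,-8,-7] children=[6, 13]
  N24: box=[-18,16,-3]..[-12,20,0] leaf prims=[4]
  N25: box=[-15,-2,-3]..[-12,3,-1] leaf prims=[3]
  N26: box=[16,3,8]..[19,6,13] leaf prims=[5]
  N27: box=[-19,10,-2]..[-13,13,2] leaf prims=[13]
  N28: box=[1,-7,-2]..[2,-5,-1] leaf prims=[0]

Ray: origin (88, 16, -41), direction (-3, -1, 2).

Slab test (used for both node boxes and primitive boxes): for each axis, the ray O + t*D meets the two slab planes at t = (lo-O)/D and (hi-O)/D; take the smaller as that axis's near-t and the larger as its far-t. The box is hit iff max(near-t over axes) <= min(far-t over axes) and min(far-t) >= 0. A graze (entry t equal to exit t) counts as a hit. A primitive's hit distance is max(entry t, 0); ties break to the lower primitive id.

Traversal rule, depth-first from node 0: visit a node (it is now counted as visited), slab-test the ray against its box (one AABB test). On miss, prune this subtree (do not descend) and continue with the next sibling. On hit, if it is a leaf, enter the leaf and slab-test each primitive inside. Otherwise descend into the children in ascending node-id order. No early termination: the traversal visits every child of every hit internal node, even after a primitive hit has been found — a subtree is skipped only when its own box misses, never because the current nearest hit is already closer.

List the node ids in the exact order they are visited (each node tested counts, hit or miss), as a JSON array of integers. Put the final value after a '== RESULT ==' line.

Walk:
N0 x:[23,107/3] y:[-6,32] z:[12,63/2] -> hit [23,63/2], descend [3, 8, 12, 15]
  N3 x:[70/3,95/3] y:[15,32] z:[47/2,63/2] -> hit [47/2,63/2], descend [4, 5, 14, 18]
    N4 x:[83/3,91/3] y:[25,32] z:[47/2,59/2] -> hit [83/3,59/2], descend [7, 20]
      N7 x:[30,91/3] y:[29,32] z:[47/2,53/2] -> miss, prune
      N20 x:[83/3,86/3] y:[25,31] z:[28,59/2] -> hit [28,86/3] leaf, test {P7@t=28}
    N5 x:[30,95/3] y:[15,20] z:[28,29] -> miss, prune
    N14 x:[70/3,71/3] y:[19,24] z:[59/2,63/2] -> miss, prune
    N18 x:[76/3,82/3] y:[18,20] z:[47/2,53/2] -> miss, prune
  N8 x:[88/3,107/3] y:[-6,8] z:[19,55/2] -> miss, prune
  N12 x:[25,103/3] y:[13,31] z:[12,20] -> miss, prune
  N15 x:[23,74/3] y:[-6,13] z:[25/2,27] -> miss, prune

Summary -> nodes [0, 3, 4, 7, 20, 5, 14, 18, 8, 12, 15]; box-tests=11; leaf-entries=1; first=P7

== RESULT ==
[0, 3, 4, 7, 20, 5, 14, 18, 8, 12, 15]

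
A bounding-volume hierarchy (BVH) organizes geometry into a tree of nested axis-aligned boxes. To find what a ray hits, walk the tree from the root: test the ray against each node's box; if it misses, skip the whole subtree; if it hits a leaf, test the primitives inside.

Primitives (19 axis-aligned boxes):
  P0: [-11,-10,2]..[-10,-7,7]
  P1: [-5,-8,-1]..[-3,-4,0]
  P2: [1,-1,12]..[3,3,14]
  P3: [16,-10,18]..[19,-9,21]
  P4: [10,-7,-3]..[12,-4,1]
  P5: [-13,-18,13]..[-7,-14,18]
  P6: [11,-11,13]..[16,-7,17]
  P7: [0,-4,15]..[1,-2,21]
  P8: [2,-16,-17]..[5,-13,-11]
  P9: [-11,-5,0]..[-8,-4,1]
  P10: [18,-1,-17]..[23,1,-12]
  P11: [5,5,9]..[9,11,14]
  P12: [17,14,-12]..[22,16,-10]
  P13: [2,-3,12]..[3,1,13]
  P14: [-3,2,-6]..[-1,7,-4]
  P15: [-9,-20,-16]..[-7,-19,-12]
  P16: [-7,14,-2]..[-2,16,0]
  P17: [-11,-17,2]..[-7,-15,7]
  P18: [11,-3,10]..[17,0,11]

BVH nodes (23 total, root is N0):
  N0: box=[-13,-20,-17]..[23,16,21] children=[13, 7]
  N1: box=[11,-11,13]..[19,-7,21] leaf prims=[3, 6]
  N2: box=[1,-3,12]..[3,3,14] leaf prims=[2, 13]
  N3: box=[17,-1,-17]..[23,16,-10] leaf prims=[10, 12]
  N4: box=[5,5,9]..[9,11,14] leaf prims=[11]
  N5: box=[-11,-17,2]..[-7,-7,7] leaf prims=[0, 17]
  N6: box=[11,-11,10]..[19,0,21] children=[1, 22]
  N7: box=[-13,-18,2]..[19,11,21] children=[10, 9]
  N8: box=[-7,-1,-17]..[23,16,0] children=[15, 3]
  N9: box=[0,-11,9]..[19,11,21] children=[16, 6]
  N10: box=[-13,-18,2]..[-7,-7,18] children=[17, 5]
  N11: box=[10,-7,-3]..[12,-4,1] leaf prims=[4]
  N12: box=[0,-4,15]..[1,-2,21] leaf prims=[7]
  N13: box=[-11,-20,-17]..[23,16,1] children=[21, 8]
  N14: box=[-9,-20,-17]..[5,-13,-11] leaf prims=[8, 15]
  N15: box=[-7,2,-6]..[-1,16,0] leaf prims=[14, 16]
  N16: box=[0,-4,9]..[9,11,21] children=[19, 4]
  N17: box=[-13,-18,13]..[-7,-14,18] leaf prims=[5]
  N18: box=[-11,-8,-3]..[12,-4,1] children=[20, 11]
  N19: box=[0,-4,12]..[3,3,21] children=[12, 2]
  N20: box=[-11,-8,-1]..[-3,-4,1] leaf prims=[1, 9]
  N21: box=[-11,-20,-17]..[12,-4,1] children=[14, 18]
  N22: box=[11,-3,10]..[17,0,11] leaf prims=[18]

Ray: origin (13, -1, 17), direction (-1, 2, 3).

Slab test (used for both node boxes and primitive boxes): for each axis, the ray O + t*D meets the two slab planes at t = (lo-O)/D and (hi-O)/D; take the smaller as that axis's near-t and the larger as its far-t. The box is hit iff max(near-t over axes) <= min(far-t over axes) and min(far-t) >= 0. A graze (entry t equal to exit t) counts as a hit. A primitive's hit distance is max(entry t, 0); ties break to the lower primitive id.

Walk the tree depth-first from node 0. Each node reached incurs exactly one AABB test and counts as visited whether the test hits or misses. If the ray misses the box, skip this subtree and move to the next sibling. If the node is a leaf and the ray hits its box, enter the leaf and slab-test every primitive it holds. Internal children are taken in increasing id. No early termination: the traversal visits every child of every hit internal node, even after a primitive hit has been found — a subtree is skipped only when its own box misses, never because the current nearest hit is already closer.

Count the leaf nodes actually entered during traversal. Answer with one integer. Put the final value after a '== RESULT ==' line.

Walk:
N0 x:[-10,26] y:[-19/2,17/2] z:[-34/3,4/3] -> hit [-19/2,4/3], descend [7, 13]
  N7 x:[-6,26] y:[-17/2,6] z:[-5,4/3] -> hit [-5,4/3], descend [9, 10]
    N9 x:[-6,13] y:[-5,6] z:[-8/3,4/3] -> hit [-8/3,4/3], descend [6, 16]
      N6 x:[-6,2] y:[-5,1/2] z:[-7/3,4/3] -> hit [-7/3,1/2], descend [1, 22]
        N1 x:[-6,2] y:[-5,-3] z:[-4/3,4/3] -> miss, prune
        N22 x:[-4,2] y:[-1,1/2] z:[-7/3,-2] -> miss, prune
      N16 x:[4,13] y:[-3/2,6] z:[-8/3,4/3] -> miss, prune
    N10 x:[20,26] y:[-17/2,-3] z:[-5,1/3] -> miss, prune
  N13 x:[-10,24] y:[-19/2,17/2] z:[-34/3,-16/3] -> miss, prune

9 AABB tests over nodes [0, 7, 9, 6, 1, 22, 16, 10, 13]; 0 leaves entered; closest miss.

== RESULT ==
0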